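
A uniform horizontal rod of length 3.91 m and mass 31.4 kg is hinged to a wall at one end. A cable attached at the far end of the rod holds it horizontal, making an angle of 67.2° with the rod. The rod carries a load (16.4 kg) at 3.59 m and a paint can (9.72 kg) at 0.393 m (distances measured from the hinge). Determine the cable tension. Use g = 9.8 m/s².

Choose the hinge as the axis so the unknown hinge reaction has zero arm there.
Beam weight: 31.4 × 9.8 = 307.7 N down at 1.955 m → arm 1.955 m, τ = 307.7 × 1.955 = 601.6 N·m clockwise.
Load: 16.4 × 9.8 = 160.7 N down at 3.59 m → arm 3.59 m, τ = 160.7 × 3.59 = 576.9 N·m clockwise.
Paint can: 9.72 × 9.8 = 95.26 N down at 0.393 m → arm 0.393 m, τ = 95.26 × 0.393 = 37.44 N·m clockwise.
Total clockwise load moment = 1216 N·m.
The cable tension T acts at 3.91 m; only its component perpendicular to the rod, T sinθ, produces torque. sin 67.2° = 0.9219.
Στ = 0 ⇒ T × 3.91 × 0.9219 = 1216 ⇒ T = 1216 / 3.605 = 337 N.

T ≈ 337 N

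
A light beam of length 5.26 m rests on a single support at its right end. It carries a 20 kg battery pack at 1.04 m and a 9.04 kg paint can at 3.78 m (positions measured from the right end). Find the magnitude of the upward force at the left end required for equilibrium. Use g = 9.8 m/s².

F ≈ 102 N

Sum moments about the right end (the unknown pivot reaction has zero arm there).
Battery pack: 20 × 9.8 = 196 N down at 1.04 m → arm 1.04 m, τ = 196 × 1.04 = 203.8 N·m counterclockwise.
Paint can: 9.04 × 9.8 = 88.59 N down at 3.78 m → arm 3.78 m, τ = 88.59 × 3.78 = 334.9 N·m counterclockwise.
Net moment of the loads = 538.7 N·m counterclockwise.
The upward force F acts at the left end, arm 5.26 m, giving F × 5.26 clockwise.
Balancing moments: F × 5.26 = 538.7, giving F = 538.7 / 5.26 = 102 N.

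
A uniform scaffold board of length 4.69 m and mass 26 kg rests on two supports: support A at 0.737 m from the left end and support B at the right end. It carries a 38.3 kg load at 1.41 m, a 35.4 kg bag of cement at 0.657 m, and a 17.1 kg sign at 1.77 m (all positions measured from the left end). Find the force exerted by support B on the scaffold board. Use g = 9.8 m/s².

About support A:
Beam weight: 26 × 9.8 = 254.8 N down at 2.345 m → arm 1.608 m, τ = 254.8 × 1.608 = 409.7 N·m clockwise.
Load: 38.3 × 9.8 = 375.3 N down at 1.41 m → arm 0.673 m, τ = 375.3 × 0.673 = 252.6 N·m clockwise.
Bag of cement: 35.4 × 9.8 = 346.9 N down at 0.657 m → arm 0.08 m, τ = 346.9 × 0.08 = 27.75 N·m counterclockwise.
Sign: 17.1 × 9.8 = 167.6 N down at 1.77 m → arm 1.033 m, τ = 167.6 × 1.033 = 173.1 N·m clockwise.
Net load moment about support A = 807.6 N·m clockwise.
Reaction R at support B is upward at 4.69 m, arm 3.953 m → moment R × 3.953 counterclockwise.
Setting net torque to zero: R × 3.953 = 807.6 → R = 204 N.

R_B ≈ 204 N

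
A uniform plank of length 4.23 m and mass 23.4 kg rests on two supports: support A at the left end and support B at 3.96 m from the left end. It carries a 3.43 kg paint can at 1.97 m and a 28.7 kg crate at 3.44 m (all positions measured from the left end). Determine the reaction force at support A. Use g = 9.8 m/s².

Taking torques about support B:
Beam weight: 23.4 × 9.8 = 229.3 N down at 2.115 m → arm 1.845 m, τ = 229.3 × 1.845 = 423.1 N·m counterclockwise.
Paint can: 3.43 × 9.8 = 33.61 N down at 1.97 m → arm 1.99 m, τ = 33.61 × 1.99 = 66.88 N·m counterclockwise.
Crate: 28.7 × 9.8 = 281.3 N down at 3.44 m → arm 0.52 m, τ = 281.3 × 0.52 = 146.3 N·m counterclockwise.
Net load moment about support B = 636.3 N·m counterclockwise.
Reaction R at support A is upward at 0 m, arm 3.96 m → moment R × 3.96 clockwise.
Στ = 0 ⇒ R × 3.96 = 636.3 ⇒ R = 161 N.

R_A ≈ 161 N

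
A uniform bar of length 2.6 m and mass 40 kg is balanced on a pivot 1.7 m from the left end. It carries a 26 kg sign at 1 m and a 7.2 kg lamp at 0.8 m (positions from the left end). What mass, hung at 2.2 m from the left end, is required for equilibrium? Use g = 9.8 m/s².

Take moments about the pivot (at 1.7 m from the left end).
Beam weight: 40 × 9.8 = 392 N down at 1.3 m → arm 0.4 m, τ = 392 × 0.4 = 156.8 N·m counterclockwise.
Sign: 26 × 9.8 = 254.8 N down at 1 m → arm 0.7 m, τ = 254.8 × 0.7 = 178.4 N·m counterclockwise.
Lamp: 7.2 × 9.8 = 70.56 N down at 0.8 m → arm 0.9 m, τ = 70.56 × 0.9 = 63.5 N·m counterclockwise.
Net moment of known loads = 398.7 N·m counterclockwise.
An unknown mass m at 2.2 m has arm 0.5 m; its moment is m·g·0.5 clockwise.
Στ = 0 ⇒ m × 9.8 × 0.5 = 398.7 ⇒ m = 398.7 / (9.8 × 0.5) = 81.4 kg.

m ≈ 81.4 kg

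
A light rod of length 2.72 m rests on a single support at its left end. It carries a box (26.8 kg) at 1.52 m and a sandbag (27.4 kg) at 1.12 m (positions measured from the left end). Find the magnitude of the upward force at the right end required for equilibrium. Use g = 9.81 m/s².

F ≈ 258 N

Take moments about the left end.
Box: 26.8 × 9.81 = 262.9 N down at 1.52 m → arm 1.52 m, τ = 262.9 × 1.52 = 399.6 N·m clockwise.
Sandbag: 27.4 × 9.81 = 268.8 N down at 1.12 m → arm 1.12 m, τ = 268.8 × 1.12 = 301.1 N·m clockwise.
Net moment of the loads = 700.7 N·m clockwise.
The upward force F acts at the right end, arm 2.72 m, giving F × 2.72 counterclockwise.
For rotational equilibrium, F × 2.72 = 700.7, so F = 700.7 / 2.72 = 258 N.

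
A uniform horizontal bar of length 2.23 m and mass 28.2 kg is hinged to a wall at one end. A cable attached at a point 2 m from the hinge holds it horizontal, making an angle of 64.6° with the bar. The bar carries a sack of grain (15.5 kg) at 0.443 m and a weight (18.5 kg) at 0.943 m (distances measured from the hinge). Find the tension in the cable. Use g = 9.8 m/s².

T ≈ 302 N

Take moments about the hinge.
Beam weight: 28.2 × 9.8 = 276.4 N down at 1.115 m → arm 1.115 m, τ = 276.4 × 1.115 = 308.2 N·m clockwise.
Sack of grain: 15.5 × 9.8 = 151.9 N down at 0.443 m → arm 0.443 m, τ = 151.9 × 0.443 = 67.29 N·m clockwise.
Weight: 18.5 × 9.8 = 181.3 N down at 0.943 m → arm 0.943 m, τ = 181.3 × 0.943 = 171 N·m clockwise.
Total clockwise load moment = 546.5 N·m.
The cable tension T acts at 2 m; only its component perpendicular to the bar, T sinθ, produces torque. sin 64.6° = 0.9033.
For rotational equilibrium, T × 2 × 0.9033 = 546.5, so T = 546.5 / 1.807 = 302 N.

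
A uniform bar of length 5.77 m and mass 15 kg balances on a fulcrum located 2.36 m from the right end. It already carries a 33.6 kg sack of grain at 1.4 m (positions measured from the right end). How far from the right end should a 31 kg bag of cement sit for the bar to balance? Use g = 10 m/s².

Take moments about the fulcrum (at 2.36 m from the right end).
Beam weight: 15 × 10 = 150 N down at 2.885 m → arm 0.525 m, τ = 150 × 0.525 = 78.75 N·m counterclockwise.
Sack of grain: 33.6 × 10 = 336 N down at 1.4 m → arm 0.96 m, τ = 336 × 0.96 = 322.6 N·m clockwise.
Net moment of existing loads = 243.9 N·m clockwise.
The bag of cement weighs 31 × 10 = 310 N and must supply an equal counterclockwise moment, so its lever arm about the fulcrum is 243.9 / 310 = 0.787 m.
That puts it at 2.36 + 0.787 = 3.15 m from the right end.

x ≈ 3.15 m from the right end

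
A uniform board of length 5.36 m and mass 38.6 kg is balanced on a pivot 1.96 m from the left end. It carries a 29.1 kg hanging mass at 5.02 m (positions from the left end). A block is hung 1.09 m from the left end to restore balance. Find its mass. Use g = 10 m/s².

m ≈ 134 kg

Take moments about the pivot (at 1.96 m from the left end).
Beam weight: 38.6 × 10 = 386 N down at 2.68 m → arm 0.72 m, τ = 386 × 0.72 = 277.9 N·m clockwise.
Hanging mass: 29.1 × 10 = 291 N down at 5.02 m → arm 3.06 m, τ = 291 × 3.06 = 890.5 N·m clockwise.
Net moment of known loads = 1168 N·m clockwise.
An unknown mass m at 1.09 m has arm 0.87 m; its moment is m·g·0.87 counterclockwise.
Στ = 0 ⇒ m × 10 × 0.87 = 1168 ⇒ m = 1168 / (10 × 0.87) = 134 kg.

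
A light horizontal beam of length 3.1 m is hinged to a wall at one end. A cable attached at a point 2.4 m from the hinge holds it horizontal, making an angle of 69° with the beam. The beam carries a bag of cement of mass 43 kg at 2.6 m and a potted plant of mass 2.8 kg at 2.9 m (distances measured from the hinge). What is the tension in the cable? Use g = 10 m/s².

Take moments about the hinge.
Bag of cement: 43 × 10 = 430 N down at 2.6 m → arm 2.6 m, τ = 430 × 2.6 = 1118 N·m clockwise.
Potted plant: 2.8 × 10 = 28 N down at 2.9 m → arm 2.9 m, τ = 28 × 2.9 = 81.2 N·m clockwise.
Total clockwise load moment = 1199 N·m.
The cable tension T acts at 2.4 m; only its component perpendicular to the beam, T sinθ, produces torque. sin 69° = 0.9336.
For rotational equilibrium, T × 2.4 × 0.9336 = 1199, so T = 1199 / 2.241 = 535 N.

T ≈ 535 N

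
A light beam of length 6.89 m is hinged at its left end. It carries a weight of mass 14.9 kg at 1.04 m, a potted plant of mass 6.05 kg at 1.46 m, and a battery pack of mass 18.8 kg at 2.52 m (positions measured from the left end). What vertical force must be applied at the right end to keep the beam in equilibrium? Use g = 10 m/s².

F ≈ 104 N

Taking torques about the left end:
Weight: 14.9 × 10 = 149 N down at 1.04 m → arm 1.04 m, τ = 149 × 1.04 = 155 N·m clockwise.
Potted plant: 6.05 × 10 = 60.5 N down at 1.46 m → arm 1.46 m, τ = 60.5 × 1.46 = 88.33 N·m clockwise.
Battery pack: 18.8 × 10 = 188 N down at 2.52 m → arm 2.52 m, τ = 188 × 2.52 = 473.8 N·m clockwise.
Net moment of the loads = 717.1 N·m clockwise.
The upward force F acts at the right end, arm 6.89 m, giving F × 6.89 counterclockwise.
Setting net torque to zero: F × 6.89 = 717.1 → F = 717.1 / 6.89 = 104 N.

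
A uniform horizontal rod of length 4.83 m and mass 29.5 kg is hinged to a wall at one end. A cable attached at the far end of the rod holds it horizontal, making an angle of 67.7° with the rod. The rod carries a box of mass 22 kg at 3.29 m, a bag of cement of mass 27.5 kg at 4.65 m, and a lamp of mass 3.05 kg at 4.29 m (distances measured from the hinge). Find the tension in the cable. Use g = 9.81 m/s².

About the hinge:
Beam weight: 29.5 × 9.81 = 289.4 N down at 2.415 m → arm 2.415 m, τ = 289.4 × 2.415 = 698.9 N·m clockwise.
Box: 22 × 9.81 = 215.8 N down at 3.29 m → arm 3.29 m, τ = 215.8 × 3.29 = 710 N·m clockwise.
Bag of cement: 27.5 × 9.81 = 269.8 N down at 4.65 m → arm 4.65 m, τ = 269.8 × 4.65 = 1255 N·m clockwise.
Lamp: 3.05 × 9.81 = 29.92 N down at 4.29 m → arm 4.29 m, τ = 29.92 × 4.29 = 128.4 N·m clockwise.
Total clockwise load moment = 2792 N·m.
The cable tension T acts at 4.83 m; only its component perpendicular to the rod, T sinθ, produces torque. sin 67.7° = 0.9252.
Balancing moments: T × 4.83 × 0.9252 = 2792, giving T = 2792 / 4.469 = 625 N.

T ≈ 625 N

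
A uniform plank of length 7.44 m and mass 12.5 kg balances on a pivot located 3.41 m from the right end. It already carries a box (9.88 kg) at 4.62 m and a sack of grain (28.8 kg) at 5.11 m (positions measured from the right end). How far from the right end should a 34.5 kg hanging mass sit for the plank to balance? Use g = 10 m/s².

Taking torques about the pivot (at 3.41 m from the right end):
Beam weight: 12.5 × 10 = 125 N down at 3.72 m → arm 0.31 m, τ = 125 × 0.31 = 38.75 N·m counterclockwise.
Box: 9.88 × 10 = 98.8 N down at 4.62 m → arm 1.21 m, τ = 98.8 × 1.21 = 119.5 N·m counterclockwise.
Sack of grain: 28.8 × 10 = 288 N down at 5.11 m → arm 1.7 m, τ = 288 × 1.7 = 489.6 N·m counterclockwise.
Net moment of existing loads = 647.9 N·m counterclockwise.
The hanging mass weighs 34.5 × 10 = 345 N and must supply an equal clockwise moment, so its lever arm about the pivot is 647.9 / 345 = 1.88 m.
That puts it at 3.41 − 1.88 = 1.53 m from the right end.

x ≈ 1.53 m from the right end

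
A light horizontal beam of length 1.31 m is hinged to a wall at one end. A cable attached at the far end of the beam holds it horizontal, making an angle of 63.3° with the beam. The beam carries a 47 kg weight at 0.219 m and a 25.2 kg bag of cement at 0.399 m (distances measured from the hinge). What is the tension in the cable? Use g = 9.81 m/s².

Choose the hinge as the axis so the unknown hinge reaction has zero arm there.
Weight: 47 × 9.81 = 461.1 N down at 0.219 m → arm 0.219 m, τ = 461.1 × 0.219 = 101 N·m clockwise.
Bag of cement: 25.2 × 9.81 = 247.2 N down at 0.399 m → arm 0.399 m, τ = 247.2 × 0.399 = 98.63 N·m clockwise.
Total clockwise load moment = 199.6 N·m.
The cable tension T acts at 1.31 m; only its component perpendicular to the beam, T sinθ, produces torque. sin 63.3° = 0.8934.
Setting net torque to zero: T × 1.31 × 0.8934 = 199.6 → T = 199.6 / 1.17 = 171 N.

T ≈ 171 N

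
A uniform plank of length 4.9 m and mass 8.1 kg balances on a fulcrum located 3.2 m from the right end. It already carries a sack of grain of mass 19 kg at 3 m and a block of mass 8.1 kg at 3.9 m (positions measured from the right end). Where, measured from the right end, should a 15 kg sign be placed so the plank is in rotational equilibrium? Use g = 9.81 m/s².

x ≈ 3.48 m from the right end

Taking torques about the fulcrum (at 3.2 m from the right end):
Beam weight: 8.1 × 9.81 = 79.46 N down at 2.45 m → arm 0.75 m, τ = 79.46 × 0.75 = 59.59 N·m clockwise.
Sack of grain: 19 × 9.81 = 186.4 N down at 3 m → arm 0.2 m, τ = 186.4 × 0.2 = 37.28 N·m clockwise.
Block: 8.1 × 9.81 = 79.46 N down at 3.9 m → arm 0.7 m, τ = 79.46 × 0.7 = 55.62 N·m counterclockwise.
Net moment of existing loads = 41.25 N·m clockwise.
The sign weighs 15 × 9.81 = 147.2 N and must supply an equal counterclockwise moment, so its lever arm about the fulcrum is 41.25 / 147.2 = 0.28 m.
That puts it at 3.2 + 0.28 = 3.48 m from the right end.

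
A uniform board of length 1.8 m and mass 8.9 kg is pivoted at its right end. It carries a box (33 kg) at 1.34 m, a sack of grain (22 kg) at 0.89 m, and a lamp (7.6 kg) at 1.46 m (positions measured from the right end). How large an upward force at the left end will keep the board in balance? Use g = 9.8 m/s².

F ≈ 451 N

Sum moments about the right end (the unknown pivot reaction has zero arm there).
Beam weight: 8.9 × 9.8 = 87.22 N down at 0.9 m → arm 0.9 m, τ = 87.22 × 0.9 = 78.5 N·m counterclockwise.
Box: 33 × 9.8 = 323.4 N down at 1.34 m → arm 1.34 m, τ = 323.4 × 1.34 = 433.4 N·m counterclockwise.
Sack of grain: 22 × 9.8 = 215.6 N down at 0.89 m → arm 0.89 m, τ = 215.6 × 0.89 = 191.9 N·m counterclockwise.
Lamp: 7.6 × 9.8 = 74.48 N down at 1.46 m → arm 1.46 m, τ = 74.48 × 1.46 = 108.7 N·m counterclockwise.
Net moment of the loads = 812.5 N·m counterclockwise.
The upward force F acts at the left end, arm 1.8 m, giving F × 1.8 clockwise.
Στ = 0 ⇒ F × 1.8 = 812.5 ⇒ F = 812.5 / 1.8 = 451 N.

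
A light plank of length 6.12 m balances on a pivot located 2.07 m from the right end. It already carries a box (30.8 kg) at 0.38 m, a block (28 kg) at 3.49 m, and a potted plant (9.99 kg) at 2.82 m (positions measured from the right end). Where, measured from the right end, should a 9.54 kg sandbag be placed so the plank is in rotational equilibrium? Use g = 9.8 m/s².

x ≈ 2.57 m from the right end

Taking torques about the pivot (at 2.07 m from the right end):
Box: 30.8 × 9.8 = 301.8 N down at 0.38 m → arm 1.69 m, τ = 301.8 × 1.69 = 510 N·m clockwise.
Block: 28 × 9.8 = 274.4 N down at 3.49 m → arm 1.42 m, τ = 274.4 × 1.42 = 389.6 N·m counterclockwise.
Potted plant: 9.99 × 9.8 = 97.9 N down at 2.82 m → arm 0.75 m, τ = 97.9 × 0.75 = 73.43 N·m counterclockwise.
Net moment of existing loads = 46.97 N·m clockwise.
The sandbag weighs 9.54 × 9.8 = 93.49 N and must supply an equal counterclockwise moment, so its lever arm about the pivot is 46.97 / 93.49 = 0.502 m.
That puts it at 2.07 + 0.502 = 2.57 m from the right end.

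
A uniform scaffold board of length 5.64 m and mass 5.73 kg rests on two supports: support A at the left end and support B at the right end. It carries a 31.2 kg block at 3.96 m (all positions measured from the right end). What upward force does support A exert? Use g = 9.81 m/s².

R_A ≈ 243 N

Taking torques about support B:
Beam weight: 5.73 × 9.81 = 56.21 N down at 2.82 m → arm 2.82 m, τ = 56.21 × 2.82 = 158.5 N·m counterclockwise.
Block: 31.2 × 9.81 = 306.1 N down at 3.96 m → arm 3.96 m, τ = 306.1 × 3.96 = 1212 N·m counterclockwise.
Net load moment about support B = 1370 N·m counterclockwise.
Reaction R at support A is upward at 5.64 m, arm 5.64 m → moment R × 5.64 clockwise.
Balancing moments: R × 5.64 = 1370, giving R = 243 N.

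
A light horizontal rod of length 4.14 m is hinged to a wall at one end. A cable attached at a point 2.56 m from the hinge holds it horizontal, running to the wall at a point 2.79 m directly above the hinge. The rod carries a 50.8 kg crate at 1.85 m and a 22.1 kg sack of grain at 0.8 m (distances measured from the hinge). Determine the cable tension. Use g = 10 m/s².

About the hinge:
Crate: 50.8 × 10 = 508 N down at 1.85 m → arm 1.85 m, τ = 508 × 1.85 = 939.8 N·m clockwise.
Sack of grain: 22.1 × 10 = 221 N down at 0.8 m → arm 0.8 m, τ = 221 × 0.8 = 176.8 N·m clockwise.
Total clockwise load moment = 1117 N·m.
The cable tension T acts at 2.56 m; only its component perpendicular to the rod, T sinθ, produces torque. sinθ = h/√(h²+d²) = 2.79/√(2.79²+2.56²) = 0.7368.
Στ = 0 ⇒ T × 2.56 × 0.7368 = 1117 ⇒ T = 1117 / 1.886 = 592 N.

T ≈ 592 N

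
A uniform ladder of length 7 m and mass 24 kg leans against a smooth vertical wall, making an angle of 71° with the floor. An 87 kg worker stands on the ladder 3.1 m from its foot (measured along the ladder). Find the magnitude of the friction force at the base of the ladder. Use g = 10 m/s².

Take moments about the foot of the ladder.
Ladder weight 24×10 = 240 N acts at 3.5 m along the ladder; its horizontal arm is 3.5·cos71° = 1.139 m → τ = 273.4 N·m clockwise.
Worker: 87×10 = 870 N at 3.1 m → arm 1.009 m → τ = 877.8 N·m clockwise.
Wall normal N acts horizontally at the top; its moment arm is the height L sinθ = 7·sin71° = 6.619 m, counterclockwise.
For rotational equilibrium, N × 6.619 = 1151, so N = 174 N.
ΣFx = 0: friction at the foot balances the wall's push, so f = N_wall = 174 N.

f ≈ 174 N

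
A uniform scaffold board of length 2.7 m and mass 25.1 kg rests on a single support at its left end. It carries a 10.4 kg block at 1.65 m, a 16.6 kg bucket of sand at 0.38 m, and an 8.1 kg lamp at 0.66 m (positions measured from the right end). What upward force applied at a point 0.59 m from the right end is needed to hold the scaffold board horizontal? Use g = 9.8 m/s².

F ≈ 464 N

Taking torques about the left end:
Beam weight: 25.1 × 9.8 = 246 N down at 1.35 m → arm 1.35 m, τ = 246 × 1.35 = 332.1 N·m clockwise.
Block: 10.4 × 9.8 = 101.9 N down at 1.65 m → arm 1.05 m, τ = 101.9 × 1.05 = 107 N·m clockwise.
Bucket of sand: 16.6 × 9.8 = 162.7 N down at 0.38 m → arm 2.32 m, τ = 162.7 × 2.32 = 377.5 N·m clockwise.
Lamp: 8.1 × 9.8 = 79.38 N down at 0.66 m → arm 2.04 m, τ = 79.38 × 2.04 = 161.9 N·m clockwise.
Net moment of the loads = 978.5 N·m clockwise.
The upward force F acts at a point 0.59 m from the right end, arm 2.11 m, giving F × 2.11 counterclockwise.
Στ = 0 ⇒ F × 2.11 = 978.5 ⇒ F = 978.5 / 2.11 = 464 N.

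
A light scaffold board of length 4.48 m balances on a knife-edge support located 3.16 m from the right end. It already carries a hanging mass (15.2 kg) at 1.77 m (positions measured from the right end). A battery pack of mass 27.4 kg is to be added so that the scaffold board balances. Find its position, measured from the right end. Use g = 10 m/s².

About the knife-edge support (at 3.16 m from the right end):
Hanging mass: 15.2 × 10 = 152 N down at 1.77 m → arm 1.39 m, τ = 152 × 1.39 = 211.3 N·m clockwise.
Net moment of existing loads = 211.3 N·m clockwise.
The battery pack weighs 27.4 × 10 = 274 N and must supply an equal counterclockwise moment, so its lever arm about the knife-edge support is 211.3 / 274 = 0.771 m.
That puts it at 3.16 + 0.771 = 3.93 m from the right end.

x ≈ 3.93 m from the right end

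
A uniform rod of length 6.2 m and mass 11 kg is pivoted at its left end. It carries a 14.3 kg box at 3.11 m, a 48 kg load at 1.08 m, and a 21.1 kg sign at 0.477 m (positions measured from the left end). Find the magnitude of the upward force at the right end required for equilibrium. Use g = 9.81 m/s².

Choose the left end as the axis so the unknown pivot reaction has zero arm there.
Beam weight: 11 × 9.81 = 107.9 N down at 3.1 m → arm 3.1 m, τ = 107.9 × 3.1 = 334.5 N·m clockwise.
Box: 14.3 × 9.81 = 140.3 N down at 3.11 m → arm 3.11 m, τ = 140.3 × 3.11 = 436.3 N·m clockwise.
Load: 48 × 9.81 = 470.9 N down at 1.08 m → arm 1.08 m, τ = 470.9 × 1.08 = 508.6 N·m clockwise.
Sign: 21.1 × 9.81 = 207 N down at 0.477 m → arm 0.477 m, τ = 207 × 0.477 = 98.74 N·m clockwise.
Net moment of the loads = 1378 N·m clockwise.
The upward force F acts at the right end, arm 6.2 m, giving F × 6.2 counterclockwise.
Setting net torque to zero: F × 6.2 = 1378 → F = 1378 / 6.2 = 222 N.

F ≈ 222 N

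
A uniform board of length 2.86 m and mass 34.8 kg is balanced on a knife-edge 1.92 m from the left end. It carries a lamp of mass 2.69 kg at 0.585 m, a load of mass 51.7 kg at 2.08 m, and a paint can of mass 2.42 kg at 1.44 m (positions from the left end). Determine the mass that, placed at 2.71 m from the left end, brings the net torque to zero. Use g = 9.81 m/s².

m ≈ 17.1 kg

Taking torques about the knife-edge (at 1.92 m from the left end):
Beam weight: 34.8 × 9.81 = 341.4 N down at 1.43 m → arm 0.49 m, τ = 341.4 × 0.49 = 167.3 N·m counterclockwise.
Lamp: 2.69 × 9.81 = 26.39 N down at 0.585 m → arm 1.335 m, τ = 26.39 × 1.335 = 35.23 N·m counterclockwise.
Load: 51.7 × 9.81 = 507.2 N down at 2.08 m → arm 0.16 m, τ = 507.2 × 0.16 = 81.15 N·m clockwise.
Paint can: 2.42 × 9.81 = 23.74 N down at 1.44 m → arm 0.48 m, τ = 23.74 × 0.48 = 11.4 N·m counterclockwise.
Net moment of known loads = 132.8 N·m counterclockwise.
An unknown mass m at 2.71 m has arm 0.79 m; its moment is m·g·0.79 clockwise.
Στ = 0 ⇒ m × 9.81 × 0.79 = 132.8 ⇒ m = 132.8 / (9.81 × 0.79) = 17.1 kg.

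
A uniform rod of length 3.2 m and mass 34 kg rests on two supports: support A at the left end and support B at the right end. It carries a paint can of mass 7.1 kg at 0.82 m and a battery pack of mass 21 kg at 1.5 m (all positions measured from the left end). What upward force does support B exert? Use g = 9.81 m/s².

Sum moments about support A (its reaction then has zero moment arm).
Beam weight: 34 × 9.81 = 333.5 N down at 1.6 m → arm 1.6 m, τ = 333.5 × 1.6 = 533.6 N·m clockwise.
Paint can: 7.1 × 9.81 = 69.65 N down at 0.82 m → arm 0.82 m, τ = 69.65 × 0.82 = 57.11 N·m clockwise.
Battery pack: 21 × 9.81 = 206 N down at 1.5 m → arm 1.5 m, τ = 206 × 1.5 = 309 N·m clockwise.
Net load moment about support A = 899.7 N·m clockwise.
Reaction R at support B is upward at 3.2 m, arm 3.2 m → moment R × 3.2 counterclockwise.
Balancing moments: R × 3.2 = 899.7, giving R = 281 N.

R_B ≈ 281 N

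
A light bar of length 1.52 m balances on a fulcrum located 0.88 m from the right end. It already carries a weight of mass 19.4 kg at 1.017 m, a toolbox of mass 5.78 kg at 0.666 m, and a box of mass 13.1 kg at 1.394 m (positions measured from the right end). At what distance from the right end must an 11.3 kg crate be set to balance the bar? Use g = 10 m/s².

x ≈ 0.158 m from the right end

Taking torques about the fulcrum (at 0.88 m from the right end):
Weight: 19.4 × 10 = 194 N down at 1.017 m → arm 0.137 m, τ = 194 × 0.137 = 26.58 N·m counterclockwise.
Toolbox: 5.78 × 10 = 57.8 N down at 0.666 m → arm 0.214 m, τ = 57.8 × 0.214 = 12.37 N·m clockwise.
Box: 13.1 × 10 = 131 N down at 1.394 m → arm 0.514 m, τ = 131 × 0.514 = 67.33 N·m counterclockwise.
Net moment of existing loads = 81.54 N·m counterclockwise.
The crate weighs 11.3 × 10 = 113 N and must supply an equal clockwise moment, so its lever arm about the fulcrum is 81.54 / 113 = 0.722 m.
That puts it at 0.88 − 0.722 = 0.158 m from the right end.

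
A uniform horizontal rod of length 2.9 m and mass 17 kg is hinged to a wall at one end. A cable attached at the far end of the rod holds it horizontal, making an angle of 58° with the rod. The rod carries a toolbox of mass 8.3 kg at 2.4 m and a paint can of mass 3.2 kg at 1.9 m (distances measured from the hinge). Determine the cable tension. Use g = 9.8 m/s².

Taking torques about the hinge:
Beam weight: 17 × 9.8 = 166.6 N down at 1.45 m → arm 1.45 m, τ = 166.6 × 1.45 = 241.6 N·m clockwise.
Toolbox: 8.3 × 9.8 = 81.34 N down at 2.4 m → arm 2.4 m, τ = 81.34 × 2.4 = 195.2 N·m clockwise.
Paint can: 3.2 × 9.8 = 31.36 N down at 1.9 m → arm 1.9 m, τ = 31.36 × 1.9 = 59.58 N·m clockwise.
Total clockwise load moment = 496.4 N·m.
The cable tension T acts at 2.9 m; only its component perpendicular to the rod, T sinθ, produces torque. sin 58° = 0.848.
Balancing moments: T × 2.9 × 0.848 = 496.4, giving T = 496.4 / 2.459 = 202 N.

T ≈ 202 N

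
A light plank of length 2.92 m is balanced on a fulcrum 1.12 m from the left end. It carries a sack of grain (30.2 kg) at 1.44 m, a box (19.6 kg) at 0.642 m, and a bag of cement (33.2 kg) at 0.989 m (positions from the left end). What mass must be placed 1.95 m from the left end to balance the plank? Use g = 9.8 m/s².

m ≈ 4.88 kg

About the fulcrum (at 1.12 m from the left end):
Sack of grain: 30.2 × 9.8 = 296 N down at 1.44 m → arm 0.32 m, τ = 296 × 0.32 = 94.72 N·m clockwise.
Box: 19.6 × 9.8 = 192.1 N down at 0.642 m → arm 0.478 m, τ = 192.1 × 0.478 = 91.82 N·m counterclockwise.
Bag of cement: 33.2 × 9.8 = 325.4 N down at 0.989 m → arm 0.131 m, τ = 325.4 × 0.131 = 42.63 N·m counterclockwise.
Net moment of known loads = 39.73 N·m counterclockwise.
An unknown mass m at 1.95 m has arm 0.83 m; its moment is m·g·0.83 clockwise.
Balancing moments: m × 9.8 × 0.83 = 39.73, giving m = 39.73 / (9.8 × 0.83) = 4.88 kg.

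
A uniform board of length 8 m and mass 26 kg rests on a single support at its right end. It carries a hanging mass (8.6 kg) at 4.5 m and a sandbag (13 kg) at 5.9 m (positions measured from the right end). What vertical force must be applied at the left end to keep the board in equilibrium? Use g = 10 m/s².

Taking torques about the right end:
Beam weight: 26 × 10 = 260 N down at 4 m → arm 4 m, τ = 260 × 4 = 1040 N·m counterclockwise.
Hanging mass: 8.6 × 10 = 86 N down at 4.5 m → arm 4.5 m, τ = 86 × 4.5 = 387 N·m counterclockwise.
Sandbag: 13 × 10 = 130 N down at 5.9 m → arm 5.9 m, τ = 130 × 5.9 = 767 N·m counterclockwise.
Net moment of the loads = 2194 N·m counterclockwise.
The upward force F acts at the left end, arm 8 m, giving F × 8 clockwise.
For rotational equilibrium, F × 8 = 2194, so F = 2194 / 8 = 274 N.

F ≈ 274 N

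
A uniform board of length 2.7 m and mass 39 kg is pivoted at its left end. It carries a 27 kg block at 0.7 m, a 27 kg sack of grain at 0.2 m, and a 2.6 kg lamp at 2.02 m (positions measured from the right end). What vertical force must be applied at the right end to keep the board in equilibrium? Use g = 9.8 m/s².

Choose the left end as the axis so the unknown pivot reaction has zero arm there.
Beam weight: 39 × 9.8 = 382.2 N down at 1.35 m → arm 1.35 m, τ = 382.2 × 1.35 = 516 N·m clockwise.
Block: 27 × 9.8 = 264.6 N down at 0.7 m → arm 2 m, τ = 264.6 × 2 = 529.2 N·m clockwise.
Sack of grain: 27 × 9.8 = 264.6 N down at 0.2 m → arm 2.5 m, τ = 264.6 × 2.5 = 661.5 N·m clockwise.
Lamp: 2.6 × 9.8 = 25.48 N down at 2.02 m → arm 0.68 m, τ = 25.48 × 0.68 = 17.33 N·m clockwise.
Net moment of the loads = 1724 N·m clockwise.
The upward force F acts at the right end, arm 2.7 m, giving F × 2.7 counterclockwise.
Balancing moments: F × 2.7 = 1724, giving F = 1724 / 2.7 = 639 N.

F ≈ 639 N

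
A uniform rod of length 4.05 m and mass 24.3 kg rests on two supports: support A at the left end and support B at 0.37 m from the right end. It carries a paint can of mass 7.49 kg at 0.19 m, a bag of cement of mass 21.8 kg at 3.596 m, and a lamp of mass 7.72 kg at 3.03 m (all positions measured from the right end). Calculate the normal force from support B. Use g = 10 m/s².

Choose support A as the axis so its reaction then has zero moment arm.
Beam weight: 24.3 × 10 = 243 N down at 2.025 m → arm 2.025 m, τ = 243 × 2.025 = 492.1 N·m clockwise.
Paint can: 7.49 × 10 = 74.9 N down at 0.19 m → arm 3.86 m, τ = 74.9 × 3.86 = 289.1 N·m clockwise.
Bag of cement: 21.8 × 10 = 218 N down at 3.596 m → arm 0.454 m, τ = 218 × 0.454 = 98.97 N·m clockwise.
Lamp: 7.72 × 10 = 77.2 N down at 3.03 m → arm 1.02 m, τ = 77.2 × 1.02 = 78.74 N·m clockwise.
Net load moment about support A = 958.9 N·m clockwise.
Reaction R at support B is upward at 0.37 m, arm 3.68 m → moment R × 3.68 counterclockwise.
Balancing moments: R × 3.68 = 958.9, giving R = 261 N.

R_B ≈ 261 N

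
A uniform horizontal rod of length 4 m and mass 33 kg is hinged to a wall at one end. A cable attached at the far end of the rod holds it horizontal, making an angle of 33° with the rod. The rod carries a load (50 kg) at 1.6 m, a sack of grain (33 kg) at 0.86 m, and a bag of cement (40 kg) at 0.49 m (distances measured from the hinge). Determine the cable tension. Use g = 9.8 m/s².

T ≈ 873 N

About the hinge:
Beam weight: 33 × 9.8 = 323.4 N down at 2 m → arm 2 m, τ = 323.4 × 2 = 646.8 N·m clockwise.
Load: 50 × 9.8 = 490 N down at 1.6 m → arm 1.6 m, τ = 490 × 1.6 = 784 N·m clockwise.
Sack of grain: 33 × 9.8 = 323.4 N down at 0.86 m → arm 0.86 m, τ = 323.4 × 0.86 = 278.1 N·m clockwise.
Bag of cement: 40 × 9.8 = 392 N down at 0.49 m → arm 0.49 m, τ = 392 × 0.49 = 192.1 N·m clockwise.
Total clockwise load moment = 1901 N·m.
The cable tension T acts at 4 m; only its component perpendicular to the rod, T sinθ, produces torque. sin 33° = 0.5446.
For rotational equilibrium, T × 4 × 0.5446 = 1901, so T = 1901 / 2.178 = 873 N.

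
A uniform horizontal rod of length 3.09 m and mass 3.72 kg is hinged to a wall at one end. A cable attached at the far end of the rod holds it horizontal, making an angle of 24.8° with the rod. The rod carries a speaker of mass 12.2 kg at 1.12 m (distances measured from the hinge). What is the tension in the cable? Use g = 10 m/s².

Take moments about the hinge.
Beam weight: 3.72 × 10 = 37.2 N down at 1.545 m → arm 1.545 m, τ = 37.2 × 1.545 = 57.47 N·m clockwise.
Speaker: 12.2 × 10 = 122 N down at 1.12 m → arm 1.12 m, τ = 122 × 1.12 = 136.6 N·m clockwise.
Total clockwise load moment = 194.1 N·m.
The cable tension T acts at 3.09 m; only its component perpendicular to the rod, T sinθ, produces torque. sin 24.8° = 0.4195.
Setting net torque to zero: T × 3.09 × 0.4195 = 194.1 → T = 194.1 / 1.296 = 150 N.

T ≈ 150 N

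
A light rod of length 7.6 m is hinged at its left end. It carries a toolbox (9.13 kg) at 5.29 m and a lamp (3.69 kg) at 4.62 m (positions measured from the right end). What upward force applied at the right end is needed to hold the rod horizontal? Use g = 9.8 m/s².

About the left end:
Toolbox: 9.13 × 9.8 = 89.47 N down at 5.29 m → arm 2.31 m, τ = 89.47 × 2.31 = 206.7 N·m clockwise.
Lamp: 3.69 × 9.8 = 36.16 N down at 4.62 m → arm 2.98 m, τ = 36.16 × 2.98 = 107.8 N·m clockwise.
Net moment of the loads = 314.5 N·m clockwise.
The upward force F acts at the right end, arm 7.6 m, giving F × 7.6 counterclockwise.
Στ = 0 ⇒ F × 7.6 = 314.5 ⇒ F = 314.5 / 7.6 = 41.4 N.

F ≈ 41.4 N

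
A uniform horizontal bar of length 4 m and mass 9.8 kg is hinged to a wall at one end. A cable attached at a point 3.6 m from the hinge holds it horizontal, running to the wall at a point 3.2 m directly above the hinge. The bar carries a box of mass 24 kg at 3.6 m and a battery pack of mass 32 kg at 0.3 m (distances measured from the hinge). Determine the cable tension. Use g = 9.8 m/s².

T ≈ 474 N

Taking torques about the hinge:
Beam weight: 9.8 × 9.8 = 96.04 N down at 2 m → arm 2 m, τ = 96.04 × 2 = 192.1 N·m clockwise.
Box: 24 × 9.8 = 235.2 N down at 3.6 m → arm 3.6 m, τ = 235.2 × 3.6 = 846.7 N·m clockwise.
Battery pack: 32 × 9.8 = 313.6 N down at 0.3 m → arm 0.3 m, τ = 313.6 × 0.3 = 94.08 N·m clockwise.
Total clockwise load moment = 1133 N·m.
The cable tension T acts at 3.6 m; only its component perpendicular to the bar, T sinθ, produces torque. sinθ = h/√(h²+d²) = 3.2/√(3.2²+3.6²) = 0.6644.
For rotational equilibrium, T × 3.6 × 0.6644 = 1133, so T = 1133 / 2.392 = 474 N.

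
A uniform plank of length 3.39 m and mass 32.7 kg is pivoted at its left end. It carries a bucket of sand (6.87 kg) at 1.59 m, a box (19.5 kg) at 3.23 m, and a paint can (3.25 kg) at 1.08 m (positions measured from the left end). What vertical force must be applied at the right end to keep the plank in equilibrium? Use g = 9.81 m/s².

Taking torques about the left end:
Beam weight: 32.7 × 9.81 = 320.8 N down at 1.695 m → arm 1.695 m, τ = 320.8 × 1.695 = 543.8 N·m clockwise.
Bucket of sand: 6.87 × 9.81 = 67.39 N down at 1.59 m → arm 1.59 m, τ = 67.39 × 1.59 = 107.2 N·m clockwise.
Box: 19.5 × 9.81 = 191.3 N down at 3.23 m → arm 3.23 m, τ = 191.3 × 3.23 = 617.9 N·m clockwise.
Paint can: 3.25 × 9.81 = 31.88 N down at 1.08 m → arm 1.08 m, τ = 31.88 × 1.08 = 34.43 N·m clockwise.
Net moment of the loads = 1303 N·m clockwise.
The upward force F acts at the right end, arm 3.39 m, giving F × 3.39 counterclockwise.
Στ = 0 ⇒ F × 3.39 = 1303 ⇒ F = 1303 / 3.39 = 384 N.

F ≈ 384 N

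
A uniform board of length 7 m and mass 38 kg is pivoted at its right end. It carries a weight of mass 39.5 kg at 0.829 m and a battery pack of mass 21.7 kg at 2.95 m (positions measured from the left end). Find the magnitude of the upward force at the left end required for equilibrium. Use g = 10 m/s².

F ≈ 664 N

About the right end:
Beam weight: 38 × 10 = 380 N down at 3.5 m → arm 3.5 m, τ = 380 × 3.5 = 1330 N·m counterclockwise.
Weight: 39.5 × 10 = 395 N down at 0.829 m → arm 6.171 m, τ = 395 × 6.171 = 2438 N·m counterclockwise.
Battery pack: 21.7 × 10 = 217 N down at 2.95 m → arm 4.05 m, τ = 217 × 4.05 = 878.8 N·m counterclockwise.
Net moment of the loads = 4647 N·m counterclockwise.
The upward force F acts at the left end, arm 7 m, giving F × 7 clockwise.
Setting net torque to zero: F × 7 = 4647 → F = 4647 / 7 = 664 N.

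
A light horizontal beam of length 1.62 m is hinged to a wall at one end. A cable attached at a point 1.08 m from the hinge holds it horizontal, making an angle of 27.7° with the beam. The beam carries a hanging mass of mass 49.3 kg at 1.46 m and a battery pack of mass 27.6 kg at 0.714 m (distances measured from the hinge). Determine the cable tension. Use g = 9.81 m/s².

Taking torques about the hinge:
Hanging mass: 49.3 × 9.81 = 483.6 N down at 1.46 m → arm 1.46 m, τ = 483.6 × 1.46 = 706.1 N·m clockwise.
Battery pack: 27.6 × 9.81 = 270.8 N down at 0.714 m → arm 0.714 m, τ = 270.8 × 0.714 = 193.4 N·m clockwise.
Total clockwise load moment = 899.5 N·m.
The cable tension T acts at 1.08 m; only its component perpendicular to the beam, T sinθ, produces torque. sin 27.7° = 0.4648.
Balancing moments: T × 1.08 × 0.4648 = 899.5, giving T = 899.5 / 0.502 = 1790 N.

T ≈ 1790 N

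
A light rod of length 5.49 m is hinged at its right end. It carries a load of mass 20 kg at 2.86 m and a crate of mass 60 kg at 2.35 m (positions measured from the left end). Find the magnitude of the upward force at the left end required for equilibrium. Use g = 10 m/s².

Choose the right end as the axis so the unknown pivot reaction has zero arm there.
Load: 20 × 10 = 200 N down at 2.86 m → arm 2.63 m, τ = 200 × 2.63 = 526 N·m counterclockwise.
Crate: 60 × 10 = 600 N down at 2.35 m → arm 3.14 m, τ = 600 × 3.14 = 1884 N·m counterclockwise.
Net moment of the loads = 2410 N·m counterclockwise.
The upward force F acts at the left end, arm 5.49 m, giving F × 5.49 clockwise.
Στ = 0 ⇒ F × 5.49 = 2410 ⇒ F = 2410 / 5.49 = 439 N.

F ≈ 439 N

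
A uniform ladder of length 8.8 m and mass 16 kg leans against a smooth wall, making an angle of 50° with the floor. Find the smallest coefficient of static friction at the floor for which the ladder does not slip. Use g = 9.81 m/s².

μ_min ≈ 0.42

About the foot of the ladder:
Ladder weight 16×9.81 = 157 N acts at 4.4 m along the ladder; its horizontal arm is 4.4·cos50° = 2.828 m → τ = 444 N·m clockwise.
Wall normal N acts horizontally at the top; its moment arm is the height L sinθ = 8.8·sin50° = 6.741 m, counterclockwise.
For rotational equilibrium, N × 6.741 = 444, so N = 65.87 N.
ΣFx = 0 ⇒ f = N_wall = 65.87 N. ΣFy = 0 ⇒ N_floor = 157 N.
μ_min = f / N_floor = 65.87 / 157 = 0.42.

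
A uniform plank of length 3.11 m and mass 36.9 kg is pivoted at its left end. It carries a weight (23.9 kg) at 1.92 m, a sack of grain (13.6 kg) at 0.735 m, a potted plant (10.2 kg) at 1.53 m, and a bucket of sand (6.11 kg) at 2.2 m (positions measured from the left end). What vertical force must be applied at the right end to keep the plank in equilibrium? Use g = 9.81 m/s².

F ≈ 449 N

Choose the left end as the axis so the unknown pivot reaction has zero arm there.
Beam weight: 36.9 × 9.81 = 362 N down at 1.555 m → arm 1.555 m, τ = 362 × 1.555 = 562.9 N·m clockwise.
Weight: 23.9 × 9.81 = 234.5 N down at 1.92 m → arm 1.92 m, τ = 234.5 × 1.92 = 450.2 N·m clockwise.
Sack of grain: 13.6 × 9.81 = 133.4 N down at 0.735 m → arm 0.735 m, τ = 133.4 × 0.735 = 98.05 N·m clockwise.
Potted plant: 10.2 × 9.81 = 100.1 N down at 1.53 m → arm 1.53 m, τ = 100.1 × 1.53 = 153.2 N·m clockwise.
Bucket of sand: 6.11 × 9.81 = 59.94 N down at 2.2 m → arm 2.2 m, τ = 59.94 × 2.2 = 131.9 N·m clockwise.
Net moment of the loads = 1396 N·m clockwise.
The upward force F acts at the right end, arm 3.11 m, giving F × 3.11 counterclockwise.
For rotational equilibrium, F × 3.11 = 1396, so F = 1396 / 3.11 = 449 N.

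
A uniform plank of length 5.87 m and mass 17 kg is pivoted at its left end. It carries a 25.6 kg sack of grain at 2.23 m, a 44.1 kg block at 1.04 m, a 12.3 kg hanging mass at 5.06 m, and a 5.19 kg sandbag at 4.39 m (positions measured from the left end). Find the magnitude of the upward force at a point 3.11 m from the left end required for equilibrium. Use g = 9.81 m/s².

F ≈ 750 N

Choose the left end as the axis so the unknown pivot reaction has zero arm there.
Beam weight: 17 × 9.81 = 166.8 N down at 2.935 m → arm 2.935 m, τ = 166.8 × 2.935 = 489.6 N·m clockwise.
Sack of grain: 25.6 × 9.81 = 251.1 N down at 2.23 m → arm 2.23 m, τ = 251.1 × 2.23 = 560 N·m clockwise.
Block: 44.1 × 9.81 = 432.6 N down at 1.04 m → arm 1.04 m, τ = 432.6 × 1.04 = 449.9 N·m clockwise.
Hanging mass: 12.3 × 9.81 = 120.7 N down at 5.06 m → arm 5.06 m, τ = 120.7 × 5.06 = 610.7 N·m clockwise.
Sandbag: 5.19 × 9.81 = 50.91 N down at 4.39 m → arm 4.39 m, τ = 50.91 × 4.39 = 223.5 N·m clockwise.
Net moment of the loads = 2334 N·m clockwise.
The upward force F acts at a point 3.11 m from the left end, arm 3.11 m, giving F × 3.11 counterclockwise.
Balancing moments: F × 3.11 = 2334, giving F = 2334 / 3.11 = 750 N.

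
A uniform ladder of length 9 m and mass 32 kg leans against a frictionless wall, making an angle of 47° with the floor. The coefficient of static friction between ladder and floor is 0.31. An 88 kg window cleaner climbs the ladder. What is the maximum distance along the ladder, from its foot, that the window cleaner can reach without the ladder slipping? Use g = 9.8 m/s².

d ≈ 2.44 m

Taking torques about the foot of the ladder:
Ladder weight 32×9.8 = 313.6 N acts at 4.5 m along the ladder; its horizontal arm is 4.5·cos47° = 3.069 m → τ = 962.4 N·m clockwise.
Window cleaner weight 88×9.8 = 862.4 N at distance d → arm d·cos47° → τ = 862.4·d·0.682 clockwise.
Wall normal N at the top has arm L sinθ = 6.582 m counterclockwise, so Στ = 0 gives N·6.582 = 962.4 + 588.2·d.
ΣFy = 0 ⇒ N_floor = 1176 N, so the maximum friction is μ_s·N_floor = 0.31×1176 = 364.6 N. ΣFx = 0 ⇒ N_wall = f, so at the slipping point N = 364.6 N.
Substituting: 364.6×6.582 = 962.4 + 588.2·d ⇒ d = (2400 − 962.4) / 588.2 = 2.44 m.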